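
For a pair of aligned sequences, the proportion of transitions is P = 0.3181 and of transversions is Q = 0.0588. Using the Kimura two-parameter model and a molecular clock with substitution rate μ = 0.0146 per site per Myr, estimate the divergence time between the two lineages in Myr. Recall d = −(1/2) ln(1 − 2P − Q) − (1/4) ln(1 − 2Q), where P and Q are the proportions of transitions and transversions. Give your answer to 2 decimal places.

Under the Kimura two-parameter model, d = −½ ln(1 − 2P − Q) − ¼ ln(1 − 2Q).
1 − 2P − Q = 0.305, giving −½ ln(0.305) = 0.593722.
1 − 2Q = 0.8824, giving −¼ ln(0.8824) = 0.031277.
d = 0.593722 + 0.031277 = 0.624999.
Under a molecular clock d = 2μt, so t = d/(2μ) = 0.624999 / (2 × 0.0146) = 21.40 Myr.

21.40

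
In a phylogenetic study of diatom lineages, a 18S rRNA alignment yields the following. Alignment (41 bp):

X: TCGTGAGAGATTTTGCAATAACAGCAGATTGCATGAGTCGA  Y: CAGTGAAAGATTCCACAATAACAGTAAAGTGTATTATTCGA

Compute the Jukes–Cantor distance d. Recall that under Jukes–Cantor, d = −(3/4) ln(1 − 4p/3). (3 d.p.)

The sequences differ at 12 of 41 sites, so p = 12/41 ≈ 0.292683.
d = −(3/4) ln(1 − 4p/3) = −0.75 ln(1 − 0.390244) = −0.75 ln(0.609756)
  = −0.75 × (-0.494696) = 0.371022 substitutions/site.

0.371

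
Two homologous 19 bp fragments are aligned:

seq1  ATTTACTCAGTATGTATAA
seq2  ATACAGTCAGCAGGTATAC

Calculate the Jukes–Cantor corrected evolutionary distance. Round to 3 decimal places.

The sequences differ at 6 of 19 sites (3, 4, 6, 11, 13, 19), so p = 6/19 ≈ 0.315789.
d = −(3/4) ln(1 − 4p/3) = −0.75 ln(1 − 0.421052) = −0.75 ln(0.578948)
  = −0.75 × (-0.546543) = 0.409907 substitutions/site.

0.410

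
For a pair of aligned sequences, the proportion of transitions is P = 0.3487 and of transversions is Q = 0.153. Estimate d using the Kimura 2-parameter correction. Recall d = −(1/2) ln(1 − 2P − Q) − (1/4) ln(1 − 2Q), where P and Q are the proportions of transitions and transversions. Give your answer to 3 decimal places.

Under the Kimura two-parameter model, d = −½ ln(1 − 2P − Q) − ¼ ln(1 − 2Q).
1 − 2P − Q = 0.1496, giving −½ ln(0.1496) = 0.949895.
1 − 2Q = 0.694, giving −¼ ln(0.694) = 0.091321.
d = 0.949895 + 0.091321 = 1.041216.

1.041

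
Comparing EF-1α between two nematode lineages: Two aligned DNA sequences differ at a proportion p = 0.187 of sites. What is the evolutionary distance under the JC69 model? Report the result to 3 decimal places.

d = −(3/4) ln(1 − 4p/3) = −0.75 ln(1 − 0.249333) = −0.75 ln(0.750667)
  = −0.75 × (-0.286793) = 0.215095 substitutions/site.

0.215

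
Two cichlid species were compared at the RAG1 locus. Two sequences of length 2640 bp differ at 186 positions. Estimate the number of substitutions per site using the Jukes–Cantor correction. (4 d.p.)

p = 186/2640 ≈ 0.070455.
d = −(3/4) ln(1 − 4p/3) = −0.75 ln(1 − 0.09394) = −0.75 ln(0.90606)
  = −0.75 × (-0.098650) = 0.073988 substitutions/site.

0.0740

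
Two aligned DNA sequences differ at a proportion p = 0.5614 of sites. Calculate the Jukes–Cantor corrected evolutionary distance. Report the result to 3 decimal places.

1.035

d = −(3/4) ln(1 − 4p/3) = −0.75 ln(1 − 0.748533) = −0.75 ln(0.251467)
  = −0.75 × (-1.380444) = 1.035333 substitutions/site.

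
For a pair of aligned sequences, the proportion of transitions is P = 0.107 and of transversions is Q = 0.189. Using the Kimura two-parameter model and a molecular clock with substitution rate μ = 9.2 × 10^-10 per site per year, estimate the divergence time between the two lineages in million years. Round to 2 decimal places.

Under the Kimura two-parameter model, d = −½ ln(1 − 2P − Q) − ¼ ln(1 − 2Q).
1 − 2P − Q = 0.597, giving −½ ln(0.597) = 0.257919.
1 − 2Q = 0.622, giving −¼ ln(0.622) = 0.118704.
d = 0.257919 + 0.118704 = 0.376623.
Under a molecular clock d = 2μt, so t = d/(2μ) = 0.376623 / (2 × 9.2 × 10^-10) = 204.69 million years.

204.69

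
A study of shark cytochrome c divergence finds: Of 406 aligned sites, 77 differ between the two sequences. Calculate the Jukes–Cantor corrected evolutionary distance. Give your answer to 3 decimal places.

p = 77/406 ≈ 0.189655.
d = −(3/4) ln(1 − 4p/3) = −0.75 ln(1 − 0.252873) = −0.75 ln(0.747127)
  = −0.75 × (-0.291520) = 0.218640 substitutions/site.

0.219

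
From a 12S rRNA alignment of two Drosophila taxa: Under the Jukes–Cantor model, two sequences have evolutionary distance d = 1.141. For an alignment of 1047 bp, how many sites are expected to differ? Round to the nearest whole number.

Invert JC69: p = (3/4)(1 − e^(−4d/3)) = 0.75 × (1 − e^(-1.521333)) = 0.75 × (1 − 0.218421) = 0.586184.
Expected differing sites = pL ≈ 0.586184 × 1047 = 613.734648 ≈ 614.

614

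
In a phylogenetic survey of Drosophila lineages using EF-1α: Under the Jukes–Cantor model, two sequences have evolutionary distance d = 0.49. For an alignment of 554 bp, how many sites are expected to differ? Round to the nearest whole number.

199

Invert JC69: p = (3/4)(1 − e^(−4d/3)) = 0.75 × (1 − e^(-0.653333)) = 0.75 × (1 − 0.520309) = 0.359768.
Expected differing sites = pL ≈ 0.359768 × 554 = 199.311472 ≈ 199.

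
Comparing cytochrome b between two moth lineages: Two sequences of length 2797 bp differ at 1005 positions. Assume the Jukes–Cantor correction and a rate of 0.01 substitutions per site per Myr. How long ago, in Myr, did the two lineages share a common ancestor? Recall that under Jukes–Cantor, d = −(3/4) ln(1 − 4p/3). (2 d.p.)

24.46

p = 1005/2797 ≈ 0.359314.
d = −(3/4) ln(1 − 4p/3) = −0.75 ln(1 − 0.479085) = −0.75 ln(0.520915)
  = −0.75 × (-0.652168) = 0.489126 substitutions/site.
Under a molecular clock d = 2μt, so t = d/(2μ) = 0.489126 / (2 × 0.01) = 24.46 Myr.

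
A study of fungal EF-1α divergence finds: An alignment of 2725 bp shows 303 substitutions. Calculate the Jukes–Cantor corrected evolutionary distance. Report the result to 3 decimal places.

p = 303/2725 ≈ 0.111193.
d = −(3/4) ln(1 − 4p/3) = −0.75 ln(1 − 0.148257) = −0.75 ln(0.851743)
  = −0.75 × (-0.160470) = 0.120353 substitutions/site.

0.120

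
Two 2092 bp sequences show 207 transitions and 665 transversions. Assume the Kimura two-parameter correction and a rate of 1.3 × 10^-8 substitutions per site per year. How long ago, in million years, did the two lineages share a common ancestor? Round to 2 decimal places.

23.66

P = 207/2092 ≈ 0.098948 and Q = 665/2092 ≈ 0.317878.
Under the Kimura two-parameter model, d = −½ ln(1 − 2P − Q) − ¼ ln(1 − 2Q).
1 − 2P − Q = 0.484226, giving −½ ln(0.484226) = 0.362602.
1 − 2Q = 0.364244, giving −¼ ln(0.364244) = 0.252483.
d = 0.362602 + 0.252483 = 0.615085.
Under a molecular clock d = 2μt, so t = d/(2μ) = 0.615085 / (2 × 1.3 × 10^-8) = 23.66 million years.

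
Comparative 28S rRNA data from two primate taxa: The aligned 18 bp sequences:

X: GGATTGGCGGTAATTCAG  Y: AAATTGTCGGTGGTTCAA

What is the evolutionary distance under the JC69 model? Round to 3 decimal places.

The sequences differ at 6 of 18 sites (1, 2, 7, 12, 13, 18), so p = 6/18 ≈ 0.333333.
d = −(3/4) ln(1 − 4p/3) = −0.75 ln(1 − 0.444444) = −0.75 ln(0.555556)
  = −0.75 × (-0.587786) = 0.440840 substitutions/site.

0.441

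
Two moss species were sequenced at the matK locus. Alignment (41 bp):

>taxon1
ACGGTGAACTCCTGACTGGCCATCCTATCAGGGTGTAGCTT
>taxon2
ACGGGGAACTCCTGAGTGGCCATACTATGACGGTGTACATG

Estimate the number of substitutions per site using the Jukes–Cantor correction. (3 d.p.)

0.226

The sequences differ at 8 of 41 sites (5, 16, 24, 29, 31, 38, 39, 41), so p = 8/41 ≈ 0.195122.
d = −(3/4) ln(1 − 4p/3) = −0.75 ln(1 − 0.260163) = −0.75 ln(0.739837)
  = −0.75 × (-0.301325) = 0.225994 substitutions/site.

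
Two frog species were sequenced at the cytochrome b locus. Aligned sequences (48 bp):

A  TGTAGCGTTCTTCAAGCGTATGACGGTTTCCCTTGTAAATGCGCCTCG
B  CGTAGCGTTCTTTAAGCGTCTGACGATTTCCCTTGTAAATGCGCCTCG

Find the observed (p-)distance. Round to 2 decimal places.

0.08

The sequences differ at 4 of 48 positions (sites 1, 13, 20, 26).
p = 4/48 = 0.083333… ≈ 0.08 (to 2 d.p.).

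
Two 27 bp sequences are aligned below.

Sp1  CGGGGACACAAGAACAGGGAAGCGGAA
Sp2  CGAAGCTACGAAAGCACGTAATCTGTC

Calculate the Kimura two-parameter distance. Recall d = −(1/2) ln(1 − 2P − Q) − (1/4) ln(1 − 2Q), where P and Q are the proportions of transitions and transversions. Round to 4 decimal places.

Of 27 sites, 6 differences are transitions and 7 are transversions, so P = 6/27 ≈ 0.222222 and Q = 7/27 ≈ 0.259259.
Under the Kimura two-parameter model, d = −½ ln(1 − 2P − Q) − ¼ ln(1 − 2Q).
1 − 2P − Q = 0.296297, giving −½ ln(0.296297) = 0.608196.
1 − 2Q = 0.481482, giving −¼ ln(0.481482) = 0.182722.
d = 0.608196 + 0.182722 = 0.790918.

0.7909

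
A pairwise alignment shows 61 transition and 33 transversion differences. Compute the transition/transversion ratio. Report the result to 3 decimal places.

R = 61/33 = 1.848484… ≈ 1.848 (to 3 d.p.).

1.848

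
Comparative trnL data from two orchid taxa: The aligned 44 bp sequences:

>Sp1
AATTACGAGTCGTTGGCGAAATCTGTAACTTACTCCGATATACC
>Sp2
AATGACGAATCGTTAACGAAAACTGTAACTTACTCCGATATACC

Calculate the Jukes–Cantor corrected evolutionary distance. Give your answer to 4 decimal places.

The sequences differ at 5 of 44 sites (4, 9, 15, 16, 22), so p = 5/44 ≈ 0.113636.
d = −(3/4) ln(1 − 4p/3) = −0.75 ln(1 − 0.151515) = −0.75 ln(0.848485)
  = −0.75 × (-0.164303) = 0.123227 substitutions/site.

0.1232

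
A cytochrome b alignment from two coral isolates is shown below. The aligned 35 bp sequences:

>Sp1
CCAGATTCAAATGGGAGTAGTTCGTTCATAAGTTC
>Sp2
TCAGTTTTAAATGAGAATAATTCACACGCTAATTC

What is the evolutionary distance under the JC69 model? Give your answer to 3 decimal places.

0.513

The sequences differ at 13 of 35 sites, so p = 13/35 ≈ 0.371429.
d = −(3/4) ln(1 − 4p/3) = −0.75 ln(1 − 0.495239) = −0.75 ln(0.504761)
  = −0.75 × (-0.683670) = 0.512753 substitutions/site.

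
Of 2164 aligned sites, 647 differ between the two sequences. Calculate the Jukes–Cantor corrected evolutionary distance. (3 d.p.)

p = 647/2164 ≈ 0.298983.
d = −(3/4) ln(1 − 4p/3) = −0.75 ln(1 − 0.398644) = −0.75 ln(0.601356)
  = −0.75 × (-0.508568) = 0.381426 substitutions/site.

0.381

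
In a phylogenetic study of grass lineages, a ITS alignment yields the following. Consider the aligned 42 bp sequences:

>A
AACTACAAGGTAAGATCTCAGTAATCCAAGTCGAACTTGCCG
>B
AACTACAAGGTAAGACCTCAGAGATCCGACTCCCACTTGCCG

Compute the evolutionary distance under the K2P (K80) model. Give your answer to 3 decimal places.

0.189

Of 42 sites, 3 differences are transitions and 4 are transversions, so P = 3/42 ≈ 0.071429 and Q = 4/42 ≈ 0.095238.
Under the Kimura two-parameter model, d = −½ ln(1 − 2P − Q) − ¼ ln(1 − 2Q).
1 − 2P − Q = 0.761904, giving −½ ln(0.761904) = 0.135967.
1 − 2Q = 0.809524, giving −¼ ln(0.809524) = 0.052827.
d = 0.135967 + 0.052827 = 0.188794.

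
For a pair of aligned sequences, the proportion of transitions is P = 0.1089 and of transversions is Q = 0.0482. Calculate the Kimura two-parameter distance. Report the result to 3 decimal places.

Under the Kimura two-parameter model, d = −½ ln(1 − 2P − Q) − ¼ ln(1 − 2Q).
1 − 2P − Q = 0.734, giving −½ ln(0.734) = 0.154623.
1 − 2Q = 0.9036, giving −¼ ln(0.9036) = 0.025342.
d = 0.154623 + 0.025342 = 0.179965.

0.180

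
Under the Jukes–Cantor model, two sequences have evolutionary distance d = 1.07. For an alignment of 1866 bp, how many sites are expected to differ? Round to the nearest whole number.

1063

Invert JC69: p = (3/4)(1 − e^(−4d/3)) = 0.75 × (1 − e^(-1.426667)) = 0.75 × (1 − 0.240108) = 0.569919.
Expected differing sites = pL ≈ 0.569919 × 1866 = 1063.468854 ≈ 1063.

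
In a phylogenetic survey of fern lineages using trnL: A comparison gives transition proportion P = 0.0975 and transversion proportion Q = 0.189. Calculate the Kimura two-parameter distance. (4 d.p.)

Under the Kimura two-parameter model, d = −½ ln(1 − 2P − Q) − ¼ ln(1 − 2Q).
1 − 2P − Q = 0.616, giving −½ ln(0.616) = 0.242254.
1 − 2Q = 0.622, giving −¼ ln(0.622) = 0.118704.
d = 0.242254 + 0.118704 = 0.360958.

0.3610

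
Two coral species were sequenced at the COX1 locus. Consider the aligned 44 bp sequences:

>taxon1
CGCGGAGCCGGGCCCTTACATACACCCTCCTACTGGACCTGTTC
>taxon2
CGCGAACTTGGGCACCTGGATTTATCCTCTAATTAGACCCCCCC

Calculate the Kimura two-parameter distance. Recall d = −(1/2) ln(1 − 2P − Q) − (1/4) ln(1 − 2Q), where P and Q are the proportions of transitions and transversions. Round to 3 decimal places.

0.729

Of 44 sites, 13 differences are transitions and 6 are transversions, so P = 13/44 ≈ 0.295455 and Q = 6/44 ≈ 0.136364.
Under the Kimura two-parameter model, d = −½ ln(1 − 2P − Q) − ¼ ln(1 − 2Q).
1 − 2P − Q = 0.272726, giving −½ ln(0.272726) = 0.649644.
1 − 2Q = 0.727272, giving −¼ ln(0.727272) = 0.079614.
d = 0.649644 + 0.079614 = 0.729258.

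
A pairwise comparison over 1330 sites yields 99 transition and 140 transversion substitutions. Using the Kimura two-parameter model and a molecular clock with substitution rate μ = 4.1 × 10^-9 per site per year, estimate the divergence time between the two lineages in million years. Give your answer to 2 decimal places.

P = 99/1330 ≈ 0.074436 and Q = 140/1330 ≈ 0.105263.
Under the Kimura two-parameter model, d = −½ ln(1 − 2P − Q) − ¼ ln(1 − 2Q).
1 − 2P − Q = 0.745865, giving −½ ln(0.745865) = 0.146605.
1 − 2Q = 0.789474, giving −¼ ln(0.789474) = 0.059097.
d = 0.146605 + 0.059097 = 0.205702.
Under a molecular clock d = 2μt, so t = d/(2μ) = 0.205702 / (2 × 4.1 × 10^-9) = 25.09 million years.

25.09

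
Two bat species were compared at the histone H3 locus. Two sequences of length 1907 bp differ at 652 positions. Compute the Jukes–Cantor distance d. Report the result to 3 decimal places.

p = 652/1907 ≈ 0.341898.
d = −(3/4) ln(1 − 4p/3) = −0.75 ln(1 − 0.455864) = −0.75 ln(0.544136)
  = −0.75 × (-0.608556) = 0.456417 substitutions/site.

0.456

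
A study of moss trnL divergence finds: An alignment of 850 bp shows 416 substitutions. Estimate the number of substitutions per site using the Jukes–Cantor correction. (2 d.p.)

p = 416/850 ≈ 0.489412.
d = −(3/4) ln(1 − 4p/3) = −0.75 ln(1 − 0.652549) = −0.75 ln(0.347451)
  = −0.75 × (-1.057132) = 0.792849 substitutions/site.

0.79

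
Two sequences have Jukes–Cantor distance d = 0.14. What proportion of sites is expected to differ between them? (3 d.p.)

0.128

p = (3/4)(1 − e^(−4d/3)) = 0.75 × (1 − e^(-0.186667)) = 0.75 × (1 − 0.829720) = 0.127710.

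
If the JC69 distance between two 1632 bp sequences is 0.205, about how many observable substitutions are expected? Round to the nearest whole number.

293

Invert JC69: p = (3/4)(1 − e^(−4d/3)) = 0.75 × (1 − e^(-0.273333)) = 0.75 × (1 − 0.760839) = 0.179371.
Expected differing sites = pL ≈ 0.179371 × 1632 = 292.733472 ≈ 293.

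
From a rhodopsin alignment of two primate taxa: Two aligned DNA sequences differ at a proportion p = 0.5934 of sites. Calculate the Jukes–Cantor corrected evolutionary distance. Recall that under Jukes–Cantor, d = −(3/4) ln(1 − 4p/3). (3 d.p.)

d = −(3/4) ln(1 − 4p/3) = −0.75 ln(1 − 0.7912) = −0.75 ln(0.2088)
  = −0.75 × (-1.566378) = 1.174784 substitutions/site.

1.175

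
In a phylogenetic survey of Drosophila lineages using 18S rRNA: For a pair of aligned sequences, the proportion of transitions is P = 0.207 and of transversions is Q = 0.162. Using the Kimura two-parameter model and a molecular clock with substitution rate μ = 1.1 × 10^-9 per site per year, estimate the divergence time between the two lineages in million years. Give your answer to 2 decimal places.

239.50

Under the Kimura two-parameter model, d = −½ ln(1 − 2P − Q) − ¼ ln(1 − 2Q).
1 − 2P − Q = 0.424, giving −½ ln(0.424) = 0.429011.
1 − 2Q = 0.676, giving −¼ ln(0.676) = 0.097891.
d = 0.429011 + 0.097891 = 0.526902.
Under a molecular clock d = 2μt, so t = d/(2μ) = 0.526902 / (2 × 1.1 × 10^-9) = 239.50 million years.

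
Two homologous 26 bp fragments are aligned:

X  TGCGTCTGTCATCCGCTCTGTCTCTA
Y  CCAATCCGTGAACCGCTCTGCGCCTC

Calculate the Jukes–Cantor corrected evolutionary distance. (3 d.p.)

0.623

The sequences differ at 11 of 26 sites, so p = 11/26 ≈ 0.423077.
d = −(3/4) ln(1 − 4p/3) = −0.75 ln(1 − 0.564103) = −0.75 ln(0.435897)
  = −0.75 × (-0.830349) = 0.622762 substitutions/site.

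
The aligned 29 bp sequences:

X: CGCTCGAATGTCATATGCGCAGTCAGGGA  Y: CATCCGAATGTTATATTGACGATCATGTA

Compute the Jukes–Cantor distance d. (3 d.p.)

0.529

The sequences differ at 11 of 29 sites, so p = 11/29 ≈ 0.37931.
d = −(3/4) ln(1 − 4p/3) = −0.75 ln(1 − 0.505747) = −0.75 ln(0.494253)
  = −0.75 × (-0.704708) = 0.528531 substitutions/site.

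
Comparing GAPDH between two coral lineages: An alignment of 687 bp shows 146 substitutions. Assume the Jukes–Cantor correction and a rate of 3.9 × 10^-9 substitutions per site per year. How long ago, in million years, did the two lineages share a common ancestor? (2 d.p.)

32.04

p = 146/687 ≈ 0.212518.
d = −(3/4) ln(1 − 4p/3) = −0.75 ln(1 − 0.283357) = −0.75 ln(0.716643)
  = −0.75 × (-0.333177) = 0.249883 substitutions/site.
Under a molecular clock d = 2μt, so t = d/(2μ) = 0.249883 / (2 × 3.9 × 10^-9) = 32.04 million years.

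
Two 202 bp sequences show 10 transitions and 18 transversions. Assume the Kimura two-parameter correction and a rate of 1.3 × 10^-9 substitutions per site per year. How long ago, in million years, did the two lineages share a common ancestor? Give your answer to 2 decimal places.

58.95

P = 10/202 ≈ 0.049505 and Q = 18/202 ≈ 0.089109.
Under the Kimura two-parameter model, d = −½ ln(1 − 2P − Q) − ¼ ln(1 − 2Q).
1 − 2P − Q = 0.811881, giving −½ ln(0.811881) = 0.104201.
1 − 2Q = 0.821782, giving −¼ ln(0.821782) = 0.049070.
d = 0.104201 + 0.049070 = 0.153271.
Under a molecular clock d = 2μt, so t = d/(2μ) = 0.153271 / (2 × 1.3 × 10^-9) = 58.95 million years.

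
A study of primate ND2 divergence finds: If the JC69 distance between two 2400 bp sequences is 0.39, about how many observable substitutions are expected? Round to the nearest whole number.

730

Invert JC69: p = (3/4)(1 − e^(−4d/3)) = 0.75 × (1 − e^(-0.52)) = 0.75 × (1 − 0.594521) = 0.304109.
Expected differing sites = pL ≈ 0.304109 × 2400 = 729.8616 ≈ 730.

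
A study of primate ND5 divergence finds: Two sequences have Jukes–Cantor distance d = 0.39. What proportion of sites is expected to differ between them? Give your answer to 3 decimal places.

0.304

p = (3/4)(1 − e^(−4d/3)) = 0.75 × (1 − e^(-0.52)) = 0.75 × (1 − 0.594521) = 0.304109.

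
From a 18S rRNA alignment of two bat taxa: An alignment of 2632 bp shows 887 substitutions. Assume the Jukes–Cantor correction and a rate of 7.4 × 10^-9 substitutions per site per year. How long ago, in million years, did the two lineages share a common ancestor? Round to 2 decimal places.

p = 887/2632 ≈ 0.337006.
d = −(3/4) ln(1 − 4p/3) = −0.75 ln(1 − 0.449341) = −0.75 ln(0.550659)
  = −0.75 × (-0.596640) = 0.447480 substitutions/site.
Under a molecular clock d = 2μt, so t = d/(2μ) = 0.447480 / (2 × 7.4 × 10^-9) = 30.24 million years.

30.24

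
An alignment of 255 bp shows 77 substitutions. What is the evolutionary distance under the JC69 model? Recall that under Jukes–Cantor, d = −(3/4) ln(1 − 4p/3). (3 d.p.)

p = 77/255 ≈ 0.301961.
d = −(3/4) ln(1 − 4p/3) = −0.75 ln(1 − 0.402615) = −0.75 ln(0.597385)
  = −0.75 × (-0.515193) = 0.386395 substitutions/site.

0.386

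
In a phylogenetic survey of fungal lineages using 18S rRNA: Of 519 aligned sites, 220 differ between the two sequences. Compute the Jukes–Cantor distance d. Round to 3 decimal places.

p = 220/519 ≈ 0.423892.
d = −(3/4) ln(1 − 4p/3) = −0.75 ln(1 − 0.565189) = −0.75 ln(0.434811)
  = −0.75 × (-0.832844) = 0.624633 substitutions/site.

0.625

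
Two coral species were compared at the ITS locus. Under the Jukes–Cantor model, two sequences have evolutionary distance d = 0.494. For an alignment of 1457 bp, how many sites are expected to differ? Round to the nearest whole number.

Invert JC69: p = (3/4)(1 − e^(−4d/3)) = 0.75 × (1 − e^(-0.658667)) = 0.75 × (1 − 0.517541) = 0.361844.
Expected differing sites = pL ≈ 0.361844 × 1457 = 527.206708 ≈ 527.

527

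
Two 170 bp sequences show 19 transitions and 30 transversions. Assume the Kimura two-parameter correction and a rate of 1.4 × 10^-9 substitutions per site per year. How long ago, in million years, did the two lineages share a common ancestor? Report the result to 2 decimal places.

P = 19/170 ≈ 0.111765 and Q = 30/170 ≈ 0.176471.
Under the Kimura two-parameter model, d = −½ ln(1 − 2P − Q) − ¼ ln(1 − 2Q).
1 − 2P − Q = 0.599999, giving −½ ln(0.599999) = 0.255414.
1 − 2Q = 0.647058, giving −¼ ln(0.647058) = 0.108830.
d = 0.255414 + 0.108830 = 0.364244.
Under a molecular clock d = 2μt, so t = d/(2μ) = 0.364244 / (2 × 1.4 × 10^-9) = 130.09 million years.

130.09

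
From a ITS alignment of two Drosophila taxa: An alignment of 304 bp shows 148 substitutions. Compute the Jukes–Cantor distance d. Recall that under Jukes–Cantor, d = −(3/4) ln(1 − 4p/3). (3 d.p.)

p = 148/304 ≈ 0.486842.
d = −(3/4) ln(1 − 4p/3) = −0.75 ln(1 − 0.649123) = −0.75 ln(0.350877)
  = −0.75 × (-1.047320) = 0.785490 substitutions/site.

0.785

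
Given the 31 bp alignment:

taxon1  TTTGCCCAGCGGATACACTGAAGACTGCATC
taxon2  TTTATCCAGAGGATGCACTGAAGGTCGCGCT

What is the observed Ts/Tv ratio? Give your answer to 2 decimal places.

9.00

Transitions are A↔G and C↔T; transversions are all other mismatches.
Transitions: 9. Transversions: 1.
R = 9/1 = 9.00.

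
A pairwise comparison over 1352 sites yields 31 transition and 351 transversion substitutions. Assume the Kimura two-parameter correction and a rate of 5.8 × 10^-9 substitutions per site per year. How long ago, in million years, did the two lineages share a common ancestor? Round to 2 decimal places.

P = 31/1352 ≈ 0.022929 and Q = 351/1352 ≈ 0.259615.
Under the Kimura two-parameter model, d = −½ ln(1 − 2P − Q) − ¼ ln(1 − 2Q).
1 − 2P − Q = 0.694527, giving −½ ln(0.694527) = 0.182262.
1 − 2Q = 0.48077, giving −¼ ln(0.48077) = 0.183092.
d = 0.182262 + 0.183092 = 0.365354.
Under a molecular clock d = 2μt, so t = d/(2μ) = 0.365354 / (2 × 5.8 × 10^-9) = 31.50 million years.

31.50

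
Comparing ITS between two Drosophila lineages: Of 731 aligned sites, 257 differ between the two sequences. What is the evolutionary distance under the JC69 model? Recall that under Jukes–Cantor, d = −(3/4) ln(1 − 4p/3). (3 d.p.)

0.474

p = 257/731 ≈ 0.351573.
d = −(3/4) ln(1 − 4p/3) = −0.75 ln(1 − 0.468764) = −0.75 ln(0.531236)
  = −0.75 × (-0.632549) = 0.474412 substitutions/site.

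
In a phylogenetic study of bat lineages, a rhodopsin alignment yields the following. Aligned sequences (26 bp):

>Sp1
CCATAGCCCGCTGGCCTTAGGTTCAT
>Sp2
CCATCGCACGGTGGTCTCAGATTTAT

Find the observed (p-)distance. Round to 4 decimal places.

The sequences differ at 7 of 26 positions (sites 5, 8, 11, 15, 18, 21, 24).
p = 7/26 = 0.269230… ≈ 0.2692 (to 4 d.p.).

0.2692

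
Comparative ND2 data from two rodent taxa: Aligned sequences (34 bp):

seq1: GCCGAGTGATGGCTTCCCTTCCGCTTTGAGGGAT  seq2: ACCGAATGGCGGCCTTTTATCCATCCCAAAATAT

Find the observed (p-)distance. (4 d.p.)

The sequences differ at 18 of 34 positions.
p = 18/34 = 0.529411… ≈ 0.5294 (to 4 d.p.).

0.5294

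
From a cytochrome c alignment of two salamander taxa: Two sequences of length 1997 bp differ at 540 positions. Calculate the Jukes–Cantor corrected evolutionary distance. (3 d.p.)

p = 540/1997 ≈ 0.270406.
d = −(3/4) ln(1 − 4p/3) = −0.75 ln(1 − 0.360541) = −0.75 ln(0.639459)
  = −0.75 × (-0.447133) = 0.335350 substitutions/site.

0.335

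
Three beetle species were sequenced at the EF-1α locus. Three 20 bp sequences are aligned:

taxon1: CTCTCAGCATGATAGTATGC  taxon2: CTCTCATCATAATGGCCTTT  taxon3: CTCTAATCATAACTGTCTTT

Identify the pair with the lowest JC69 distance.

taxon2 and taxon3

taxon1–taxon2: 7/20 differ, p = 0.350, d = 0.471.
taxon1–taxon3: 8/20 differ, p = 0.400, d = 0.572.
taxon2–taxon3: 4/20 differ, p = 0.200, d = 0.233.
The smallest distance is between taxon2 and taxon3.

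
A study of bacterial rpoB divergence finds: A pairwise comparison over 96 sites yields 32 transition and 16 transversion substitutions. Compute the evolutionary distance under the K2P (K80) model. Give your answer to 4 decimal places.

0.9972

P = 32/96 ≈ 0.333333 and Q = 16/96 ≈ 0.166667.
Under the Kimura two-parameter model, d = −½ ln(1 − 2P − Q) − ¼ ln(1 − 2Q).
1 − 2P − Q = 0.166667, giving −½ ln(0.166667) = 0.895879.
1 − 2Q = 0.666666, giving −¼ ln(0.666666) = 0.101367.
d = 0.895879 + 0.101367 = 0.997246.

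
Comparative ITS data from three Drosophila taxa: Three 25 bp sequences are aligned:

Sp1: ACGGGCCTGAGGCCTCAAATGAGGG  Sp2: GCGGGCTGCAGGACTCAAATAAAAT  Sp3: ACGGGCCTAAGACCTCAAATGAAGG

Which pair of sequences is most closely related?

Sp1 and Sp3

Sp1–Sp2: 9/25 differ, p = 0.360, d = 0.490.
Sp1–Sp3: 3/25 differ, p = 0.120, d = 0.131.
Sp2–Sp3: 9/25 differ, p = 0.360, d = 0.490.
The smallest distance is between Sp1 and Sp3.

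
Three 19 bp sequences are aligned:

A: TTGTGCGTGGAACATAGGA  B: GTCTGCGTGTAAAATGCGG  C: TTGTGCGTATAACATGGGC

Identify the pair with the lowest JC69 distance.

A and C

A–B: 7/19 differ, p = 0.368, d = 0.507.
A–C: 4/19 differ, p = 0.211, d = 0.247.
B–C: 6/19 differ, p = 0.316, d = 0.410.
The smallest distance is between A and C.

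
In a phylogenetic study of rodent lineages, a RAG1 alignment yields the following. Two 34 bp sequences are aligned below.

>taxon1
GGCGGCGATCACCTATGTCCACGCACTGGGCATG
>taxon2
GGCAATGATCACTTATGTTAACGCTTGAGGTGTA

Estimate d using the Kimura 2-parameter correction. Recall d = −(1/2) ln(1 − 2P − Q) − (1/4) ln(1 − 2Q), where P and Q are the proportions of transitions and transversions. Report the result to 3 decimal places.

Of 34 sites, 10 differences are transitions and 3 are transversions, so P = 10/34 ≈ 0.294118 and Q = 3/34 ≈ 0.088235.
Under the Kimura two-parameter model, d = −½ ln(1 − 2P − Q) − ¼ ln(1 − 2Q).
1 − 2P − Q = 0.323529, giving −½ ln(0.323529) = 0.564233.
1 − 2Q = 0.82353, giving −¼ ln(0.82353) = 0.048539.
d = 0.564233 + 0.048539 = 0.612772.

0.613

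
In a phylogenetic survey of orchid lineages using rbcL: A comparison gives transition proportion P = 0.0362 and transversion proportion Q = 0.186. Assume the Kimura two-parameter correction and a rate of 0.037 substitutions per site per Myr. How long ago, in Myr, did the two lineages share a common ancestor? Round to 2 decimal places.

Under the Kimura two-parameter model, d = −½ ln(1 − 2P − Q) − ¼ ln(1 − 2Q).
1 − 2P − Q = 0.7416, giving −½ ln(0.7416) = 0.149473.
1 − 2Q = 0.628, giving −¼ ln(0.628) = 0.116304.
d = 0.149473 + 0.116304 = 0.265777.
Under a molecular clock d = 2μt, so t = d/(2μ) = 0.265777 / (2 × 0.037) = 3.59 Myr.

3.59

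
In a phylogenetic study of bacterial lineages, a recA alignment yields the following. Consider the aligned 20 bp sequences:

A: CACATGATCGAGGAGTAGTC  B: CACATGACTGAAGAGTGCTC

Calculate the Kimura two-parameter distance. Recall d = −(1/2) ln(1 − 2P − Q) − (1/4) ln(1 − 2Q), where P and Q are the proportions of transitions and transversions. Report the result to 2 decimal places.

Of 20 sites, 4 differences are transitions and 1 are transversions, so P = 4/20 = 0.2 and Q = 1/20 = 0.05.
Under the Kimura two-parameter model, d = −½ ln(1 − 2P − Q) − ¼ ln(1 − 2Q).
1 − 2P − Q = 0.55, giving −½ ln(0.55) = 0.298919.
1 − 2Q = 0.9, giving −¼ ln(0.9) = 0.026340.
d = 0.298919 + 0.026340 = 0.325259.

0.33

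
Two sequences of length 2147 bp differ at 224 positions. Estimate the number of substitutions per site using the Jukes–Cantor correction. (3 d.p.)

p = 224/2147 ≈ 0.104332.
d = −(3/4) ln(1 − 4p/3) = −0.75 ln(1 − 0.139109) = −0.75 ln(0.860891)
  = −0.75 × (-0.149787) = 0.112340 substitutions/site.

0.112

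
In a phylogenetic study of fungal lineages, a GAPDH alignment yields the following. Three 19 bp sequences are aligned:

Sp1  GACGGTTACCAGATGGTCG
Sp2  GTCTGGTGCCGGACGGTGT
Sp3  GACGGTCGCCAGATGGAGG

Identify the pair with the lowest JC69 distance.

Sp1–Sp2: 8/19 differ, p = 0.421, d = 0.618.
Sp1–Sp3: 4/19 differ, p = 0.211, d = 0.247.
Sp2–Sp3: 8/19 differ, p = 0.421, d = 0.618.
The smallest distance is between Sp1 and Sp3.

Sp1 and Sp3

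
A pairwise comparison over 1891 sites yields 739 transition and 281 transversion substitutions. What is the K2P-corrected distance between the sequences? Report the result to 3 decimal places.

P = 739/1891 ≈ 0.390799 and Q = 281/1891 ≈ 0.148599.
Under the Kimura two-parameter model, d = −½ ln(1 − 2P − Q) − ¼ ln(1 − 2Q).
1 − 2P − Q = 0.069803, giving −½ ln(0.069803) = 1.331039.
1 − 2Q = 0.702802, giving −¼ ln(0.702802) = 0.088170.
d = 1.331039 + 0.088170 = 1.419209.

1.419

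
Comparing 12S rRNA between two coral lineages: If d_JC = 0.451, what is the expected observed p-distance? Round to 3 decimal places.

p = (3/4)(1 − e^(−4d/3)) = 0.75 × (1 − e^(-0.601333)) = 0.75 × (1 − 0.548081) = 0.338939.

0.339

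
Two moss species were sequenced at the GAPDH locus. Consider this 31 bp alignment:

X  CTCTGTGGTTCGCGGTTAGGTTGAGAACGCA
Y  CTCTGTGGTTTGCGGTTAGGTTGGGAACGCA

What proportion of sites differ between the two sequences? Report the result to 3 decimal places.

The sequences differ at 2 of 31 positions (sites 11, 24).
p = 2/31 = 0.064516… ≈ 0.065 (to 3 d.p.).

0.065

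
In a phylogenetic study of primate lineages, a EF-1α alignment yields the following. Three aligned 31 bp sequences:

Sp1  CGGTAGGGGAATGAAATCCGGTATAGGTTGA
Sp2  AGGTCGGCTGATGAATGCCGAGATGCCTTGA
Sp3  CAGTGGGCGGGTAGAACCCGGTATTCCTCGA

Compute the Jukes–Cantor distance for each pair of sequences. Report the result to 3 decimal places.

d(Sp1,Sp2) = 0.544, d(Sp1,Sp3) = 0.544, d(Sp2,Sp3) = 0.614

Sp1–Sp2: 12/31 sites differ → p ≈ 0.387097, d = −0.75 ln(1 − 0.516129) = 0.544453 ≈ 0.544.
Sp1–Sp3: 12/31 sites differ → p ≈ 0.387097, d = −0.75 ln(1 − 0.516129) = 0.544453 ≈ 0.544.
Sp2–Sp3: 13/31 sites differ → p ≈ 0.419355, d = −0.75 ln(1 − 0.55914) = 0.614271 ≈ 0.614.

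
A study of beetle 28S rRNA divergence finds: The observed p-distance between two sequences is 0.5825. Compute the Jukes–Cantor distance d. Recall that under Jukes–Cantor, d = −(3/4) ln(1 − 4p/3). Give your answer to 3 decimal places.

d = −(3/4) ln(1 − 4p/3) = −0.75 ln(1 − 0.776667) = −0.75 ln(0.223333)
  = −0.75 × (-1.499091) = 1.124318 substitutions/site.

1.124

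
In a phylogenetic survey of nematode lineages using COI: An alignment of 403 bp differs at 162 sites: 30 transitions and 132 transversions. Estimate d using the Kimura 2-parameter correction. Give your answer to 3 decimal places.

0.590

P = 30/403 ≈ 0.074442 and Q = 132/403 ≈ 0.327543.
Under the Kimura two-parameter model, d = −½ ln(1 − 2P − Q) − ¼ ln(1 − 2Q).
1 − 2P − Q = 0.523573, giving −½ ln(0.523573) = 0.323539.
1 − 2Q = 0.344914, giving −¼ ln(0.344914) = 0.266115.
d = 0.323539 + 0.266115 = 0.589654.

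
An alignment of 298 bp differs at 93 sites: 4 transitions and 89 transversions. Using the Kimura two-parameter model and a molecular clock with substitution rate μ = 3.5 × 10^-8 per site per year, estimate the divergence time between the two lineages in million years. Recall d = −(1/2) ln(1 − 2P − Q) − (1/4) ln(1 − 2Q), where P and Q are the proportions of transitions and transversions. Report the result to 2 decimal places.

6.06

P = 4/298 ≈ 0.013423 and Q = 89/298 ≈ 0.298658.
Under the Kimura two-parameter model, d = −½ ln(1 − 2P − Q) − ¼ ln(1 − 2Q).
1 − 2P − Q = 0.674496, giving −½ ln(0.674496) = 0.196895.
1 − 2Q = 0.402684, giving −¼ ln(0.402684) = 0.227401.
d = 0.196895 + 0.227401 = 0.424296.
Under a molecular clock d = 2μt, so t = d/(2μ) = 0.424296 / (2 × 3.5 × 10^-8) = 6.06 million years.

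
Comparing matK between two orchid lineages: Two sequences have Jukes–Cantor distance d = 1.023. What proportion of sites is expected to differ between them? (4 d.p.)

0.5583

p = (3/4)(1 − e^(−4d/3)) = 0.75 × (1 − e^(-1.364)) = 0.75 × (1 − 0.255636) = 0.558273.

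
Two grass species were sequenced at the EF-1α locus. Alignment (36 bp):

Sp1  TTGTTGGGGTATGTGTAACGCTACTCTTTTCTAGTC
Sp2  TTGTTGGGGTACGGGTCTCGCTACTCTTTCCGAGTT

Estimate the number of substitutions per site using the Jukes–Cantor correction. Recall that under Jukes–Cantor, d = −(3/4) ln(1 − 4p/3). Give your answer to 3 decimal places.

0.225

The sequences differ at 7 of 36 sites (12, 14, 17, 18, 30, 32, 36), so p = 7/36 ≈ 0.194444.
d = −(3/4) ln(1 − 4p/3) = −0.75 ln(1 − 0.259259) = −0.75 ln(0.740741)
  = −0.75 × (-0.300104) = 0.225078 substitutions/site.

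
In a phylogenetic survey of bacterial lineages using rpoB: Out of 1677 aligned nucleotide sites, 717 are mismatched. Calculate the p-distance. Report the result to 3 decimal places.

p = 717/1677 = 0.427549… ≈ 0.428 (to 3 d.p.).

0.428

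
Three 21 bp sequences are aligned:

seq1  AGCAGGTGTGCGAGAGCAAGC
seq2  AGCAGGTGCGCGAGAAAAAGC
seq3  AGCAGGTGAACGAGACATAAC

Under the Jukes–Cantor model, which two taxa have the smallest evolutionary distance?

seq1–seq2: 3/21 differ, p = 0.143, d = 0.158.
seq1–seq3: 6/21 differ, p = 0.286, d = 0.360.
seq2–seq3: 5/21 differ, p = 0.238, d = 0.286.
The smallest distance is between seq1 and seq2.

seq1 and seq2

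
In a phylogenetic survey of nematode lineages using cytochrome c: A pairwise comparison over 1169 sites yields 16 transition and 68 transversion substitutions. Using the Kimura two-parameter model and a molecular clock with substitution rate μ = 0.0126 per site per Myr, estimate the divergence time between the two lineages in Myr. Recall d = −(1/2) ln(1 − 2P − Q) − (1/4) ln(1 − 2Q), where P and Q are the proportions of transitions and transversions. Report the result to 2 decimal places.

P = 16/1169 ≈ 0.013687 and Q = 68/1169 ≈ 0.058169.
Under the Kimura two-parameter model, d = −½ ln(1 − 2P − Q) − ¼ ln(1 − 2Q).
1 − 2P − Q = 0.914457, giving −½ ln(0.914457) = 0.044712.
1 − 2Q = 0.883662, giving −¼ ln(0.883662) = 0.030920.
d = 0.044712 + 0.030920 = 0.075632.
Under a molecular clock d = 2μt, so t = d/(2μ) = 0.075632 / (2 × 0.0126) = 3.00 Myr.

3.00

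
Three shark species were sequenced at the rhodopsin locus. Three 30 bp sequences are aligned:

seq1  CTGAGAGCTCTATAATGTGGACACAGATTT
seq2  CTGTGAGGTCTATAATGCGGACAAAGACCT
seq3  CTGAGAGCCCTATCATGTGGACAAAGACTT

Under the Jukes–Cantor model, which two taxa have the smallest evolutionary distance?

seq1 and seq3

seq1–seq2: 6/30 differ, p = 0.200, d = 0.233.
seq1–seq3: 4/30 differ, p = 0.133, d = 0.147.
seq2–seq3: 6/30 differ, p = 0.200, d = 0.233.
The smallest distance is between seq1 and seq3.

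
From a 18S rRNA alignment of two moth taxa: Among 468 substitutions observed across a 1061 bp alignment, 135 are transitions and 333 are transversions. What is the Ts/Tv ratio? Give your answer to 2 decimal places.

R = 135/333 = 0.405405… ≈ 0.41 (to 2 d.p.).

0.41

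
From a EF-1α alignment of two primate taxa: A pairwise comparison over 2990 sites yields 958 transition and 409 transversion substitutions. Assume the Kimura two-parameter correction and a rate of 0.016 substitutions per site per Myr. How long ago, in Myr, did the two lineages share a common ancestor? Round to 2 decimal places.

P = 958/2990 ≈ 0.320401 and Q = 409/2990 ≈ 0.136789.
Under the Kimura two-parameter model, d = −½ ln(1 − 2P − Q) − ¼ ln(1 − 2Q).
1 − 2P − Q = 0.222409, giving −½ ln(0.222409) = 0.751619.
1 − 2Q = 0.726422, giving −¼ ln(0.726422) = 0.079906.
d = 0.751619 + 0.079906 = 0.831525.
Under a molecular clock d = 2μt, so t = d/(2μ) = 0.831525 / (2 × 0.016) = 25.99 Myr.

25.99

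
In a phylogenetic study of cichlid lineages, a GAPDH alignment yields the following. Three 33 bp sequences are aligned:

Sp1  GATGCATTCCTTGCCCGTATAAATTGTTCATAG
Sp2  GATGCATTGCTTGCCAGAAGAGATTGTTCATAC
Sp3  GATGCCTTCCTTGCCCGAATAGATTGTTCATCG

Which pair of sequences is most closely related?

Sp1 and Sp3

Sp1–Sp2: 6/33 differ, p = 0.182, d = 0.208.
Sp1–Sp3: 4/33 differ, p = 0.121, d = 0.132.
Sp2–Sp3: 6/33 differ, p = 0.182, d = 0.208.
The smallest distance is between Sp1 and Sp3.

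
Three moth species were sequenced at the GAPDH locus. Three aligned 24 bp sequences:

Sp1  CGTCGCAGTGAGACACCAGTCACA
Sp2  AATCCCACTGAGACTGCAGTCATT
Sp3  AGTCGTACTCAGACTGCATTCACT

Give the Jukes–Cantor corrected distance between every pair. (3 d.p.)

d(Sp1,Sp2) = 0.441, d(Sp1,Sp3) = 0.441, d(Sp2,Sp3) = 0.304

Sp1–Sp2: 8/24 sites differ → p ≈ 0.333333, d = −0.75 ln(1 − 0.444444) = 0.440839 ≈ 0.441.
Sp1–Sp3: 8/24 sites differ → p ≈ 0.333333, d = −0.75 ln(1 − 0.444444) = 0.440839 ≈ 0.441.
Sp2–Sp3: 6/24 sites differ → p = 0.25, d = −0.75 ln(1 − 0.333333) = 0.304098 ≈ 0.304.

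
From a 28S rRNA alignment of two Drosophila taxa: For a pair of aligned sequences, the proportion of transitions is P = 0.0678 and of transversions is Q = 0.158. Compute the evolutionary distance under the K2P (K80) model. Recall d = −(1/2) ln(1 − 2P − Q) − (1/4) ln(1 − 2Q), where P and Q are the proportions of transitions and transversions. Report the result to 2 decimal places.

Under the Kimura two-parameter model, d = −½ ln(1 − 2P − Q) − ¼ ln(1 − 2Q).
1 − 2P − Q = 0.7064, giving −½ ln(0.7064) = 0.173787.
1 − 2Q = 0.684, giving −¼ ln(0.684) = 0.094949.
d = 0.173787 + 0.094949 = 0.268736.

0.27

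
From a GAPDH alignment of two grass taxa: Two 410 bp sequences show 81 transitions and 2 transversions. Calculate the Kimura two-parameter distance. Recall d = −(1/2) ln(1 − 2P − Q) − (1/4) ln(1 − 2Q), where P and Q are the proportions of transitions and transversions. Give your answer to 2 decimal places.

P = 81/410 ≈ 0.197561 and Q = 2/410 ≈ 0.004878.
Under the Kimura two-parameter model, d = −½ ln(1 − 2P − Q) − ¼ ln(1 − 2Q).
1 − 2P − Q = 0.6, giving −½ ln(0.6) = 0.255413.
1 − 2Q = 0.990244, giving −¼ ln(0.990244) = 0.002451.
d = 0.255413 + 0.002451 = 0.257864.

0.26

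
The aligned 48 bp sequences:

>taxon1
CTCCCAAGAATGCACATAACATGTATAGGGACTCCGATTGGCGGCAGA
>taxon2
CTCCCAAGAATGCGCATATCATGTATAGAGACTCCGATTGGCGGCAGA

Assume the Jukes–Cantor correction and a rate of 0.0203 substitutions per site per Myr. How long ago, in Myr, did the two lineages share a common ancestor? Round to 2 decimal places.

The sequences differ at 3 of 48 sites (14, 19, 29), so p = 3/48 = 0.0625.
d = −(3/4) ln(1 − 4p/3) = −0.75 ln(1 − 0.083333) = −0.75 ln(0.916667)
  = −0.75 × (-0.087011) = 0.065258 substitutions/site.
Under a molecular clock d = 2μt, so t = d/(2μ) = 0.065258 / (2 × 0.0203) = 1.61 Myr.

1.61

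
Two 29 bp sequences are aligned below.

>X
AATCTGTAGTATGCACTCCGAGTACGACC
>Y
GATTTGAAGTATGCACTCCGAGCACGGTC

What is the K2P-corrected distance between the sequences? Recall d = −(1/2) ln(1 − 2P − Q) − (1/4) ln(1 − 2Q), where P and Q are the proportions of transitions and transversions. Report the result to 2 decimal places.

Of 29 sites, 5 differences are transitions and 1 are transversions, so P = 5/29 ≈ 0.172414 and Q = 1/29 ≈ 0.034483.
Under the Kimura two-parameter model, d = −½ ln(1 − 2P − Q) − ¼ ln(1 − 2Q).
1 − 2P − Q = 0.620689, giving −½ ln(0.620689) = 0.238463.
1 − 2Q = 0.931034, giving −¼ ln(0.931034) = 0.017865.
d = 0.238463 + 0.017865 = 0.256328.

0.26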